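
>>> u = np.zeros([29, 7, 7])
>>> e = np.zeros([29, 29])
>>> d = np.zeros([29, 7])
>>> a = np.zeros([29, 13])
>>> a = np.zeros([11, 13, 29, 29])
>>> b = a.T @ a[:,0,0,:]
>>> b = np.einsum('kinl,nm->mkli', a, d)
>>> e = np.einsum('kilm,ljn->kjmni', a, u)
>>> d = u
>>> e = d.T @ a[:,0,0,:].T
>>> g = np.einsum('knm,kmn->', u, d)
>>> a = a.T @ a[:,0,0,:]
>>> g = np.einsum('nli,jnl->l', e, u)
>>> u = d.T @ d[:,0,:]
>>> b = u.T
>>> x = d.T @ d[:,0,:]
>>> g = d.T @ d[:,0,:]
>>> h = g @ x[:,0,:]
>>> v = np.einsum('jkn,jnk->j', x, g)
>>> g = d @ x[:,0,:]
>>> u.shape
(7, 7, 7)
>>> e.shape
(7, 7, 11)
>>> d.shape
(29, 7, 7)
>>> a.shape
(29, 29, 13, 29)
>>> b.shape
(7, 7, 7)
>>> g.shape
(29, 7, 7)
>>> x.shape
(7, 7, 7)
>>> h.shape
(7, 7, 7)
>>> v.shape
(7,)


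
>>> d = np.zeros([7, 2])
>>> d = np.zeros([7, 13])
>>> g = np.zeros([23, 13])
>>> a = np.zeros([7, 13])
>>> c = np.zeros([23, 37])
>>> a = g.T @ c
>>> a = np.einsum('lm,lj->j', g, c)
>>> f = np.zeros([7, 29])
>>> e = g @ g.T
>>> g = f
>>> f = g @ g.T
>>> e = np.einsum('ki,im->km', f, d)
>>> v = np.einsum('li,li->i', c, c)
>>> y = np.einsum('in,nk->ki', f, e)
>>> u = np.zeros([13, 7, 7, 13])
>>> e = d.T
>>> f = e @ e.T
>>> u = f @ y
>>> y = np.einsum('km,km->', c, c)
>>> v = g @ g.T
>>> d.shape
(7, 13)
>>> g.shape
(7, 29)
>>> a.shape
(37,)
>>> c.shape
(23, 37)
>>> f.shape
(13, 13)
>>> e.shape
(13, 7)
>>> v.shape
(7, 7)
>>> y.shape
()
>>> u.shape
(13, 7)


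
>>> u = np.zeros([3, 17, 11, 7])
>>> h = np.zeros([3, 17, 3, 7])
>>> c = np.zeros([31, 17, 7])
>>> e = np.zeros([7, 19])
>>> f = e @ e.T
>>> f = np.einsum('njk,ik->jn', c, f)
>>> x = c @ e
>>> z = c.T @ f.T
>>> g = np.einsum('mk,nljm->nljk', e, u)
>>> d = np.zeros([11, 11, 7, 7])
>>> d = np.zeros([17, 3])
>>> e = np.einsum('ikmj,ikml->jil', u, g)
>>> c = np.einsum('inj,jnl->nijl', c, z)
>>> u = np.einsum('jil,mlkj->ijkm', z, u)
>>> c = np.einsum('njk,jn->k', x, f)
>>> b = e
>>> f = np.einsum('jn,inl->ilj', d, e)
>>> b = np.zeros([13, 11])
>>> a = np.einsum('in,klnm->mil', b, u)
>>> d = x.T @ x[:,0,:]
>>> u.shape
(17, 7, 11, 3)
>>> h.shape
(3, 17, 3, 7)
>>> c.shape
(19,)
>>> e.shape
(7, 3, 19)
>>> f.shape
(7, 19, 17)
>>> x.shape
(31, 17, 19)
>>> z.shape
(7, 17, 17)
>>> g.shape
(3, 17, 11, 19)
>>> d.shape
(19, 17, 19)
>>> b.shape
(13, 11)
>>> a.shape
(3, 13, 7)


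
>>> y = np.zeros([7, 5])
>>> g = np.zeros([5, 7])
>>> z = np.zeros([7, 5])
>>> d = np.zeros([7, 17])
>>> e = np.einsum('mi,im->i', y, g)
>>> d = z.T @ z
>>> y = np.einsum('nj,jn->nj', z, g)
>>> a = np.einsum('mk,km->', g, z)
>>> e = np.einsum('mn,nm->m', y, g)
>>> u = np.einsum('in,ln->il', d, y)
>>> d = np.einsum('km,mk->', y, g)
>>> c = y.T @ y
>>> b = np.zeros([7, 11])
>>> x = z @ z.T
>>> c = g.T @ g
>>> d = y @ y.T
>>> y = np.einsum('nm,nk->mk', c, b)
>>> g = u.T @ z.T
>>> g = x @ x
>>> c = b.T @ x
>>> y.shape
(7, 11)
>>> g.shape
(7, 7)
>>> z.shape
(7, 5)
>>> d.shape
(7, 7)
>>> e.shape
(7,)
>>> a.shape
()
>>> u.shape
(5, 7)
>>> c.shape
(11, 7)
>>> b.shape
(7, 11)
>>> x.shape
(7, 7)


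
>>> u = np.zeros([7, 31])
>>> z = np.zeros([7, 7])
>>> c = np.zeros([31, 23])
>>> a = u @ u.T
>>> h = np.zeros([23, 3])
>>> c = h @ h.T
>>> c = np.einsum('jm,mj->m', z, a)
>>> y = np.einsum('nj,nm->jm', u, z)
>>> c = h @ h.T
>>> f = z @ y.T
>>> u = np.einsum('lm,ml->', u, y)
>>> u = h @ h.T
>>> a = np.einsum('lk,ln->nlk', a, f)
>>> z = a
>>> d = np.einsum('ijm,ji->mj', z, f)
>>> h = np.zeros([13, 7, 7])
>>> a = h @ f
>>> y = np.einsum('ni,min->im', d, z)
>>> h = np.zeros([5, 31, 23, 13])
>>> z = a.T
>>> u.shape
(23, 23)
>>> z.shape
(31, 7, 13)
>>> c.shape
(23, 23)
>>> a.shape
(13, 7, 31)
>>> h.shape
(5, 31, 23, 13)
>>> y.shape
(7, 31)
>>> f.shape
(7, 31)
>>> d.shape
(7, 7)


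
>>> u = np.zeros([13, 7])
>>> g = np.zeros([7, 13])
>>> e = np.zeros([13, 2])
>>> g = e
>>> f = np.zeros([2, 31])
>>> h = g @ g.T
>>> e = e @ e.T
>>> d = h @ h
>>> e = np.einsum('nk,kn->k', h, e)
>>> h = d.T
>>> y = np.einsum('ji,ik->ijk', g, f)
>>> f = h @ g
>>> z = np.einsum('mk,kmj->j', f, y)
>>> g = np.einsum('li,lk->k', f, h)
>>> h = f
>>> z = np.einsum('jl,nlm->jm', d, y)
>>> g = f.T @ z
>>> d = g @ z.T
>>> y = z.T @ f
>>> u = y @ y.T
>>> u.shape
(31, 31)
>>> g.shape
(2, 31)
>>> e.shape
(13,)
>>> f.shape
(13, 2)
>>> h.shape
(13, 2)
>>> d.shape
(2, 13)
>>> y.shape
(31, 2)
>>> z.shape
(13, 31)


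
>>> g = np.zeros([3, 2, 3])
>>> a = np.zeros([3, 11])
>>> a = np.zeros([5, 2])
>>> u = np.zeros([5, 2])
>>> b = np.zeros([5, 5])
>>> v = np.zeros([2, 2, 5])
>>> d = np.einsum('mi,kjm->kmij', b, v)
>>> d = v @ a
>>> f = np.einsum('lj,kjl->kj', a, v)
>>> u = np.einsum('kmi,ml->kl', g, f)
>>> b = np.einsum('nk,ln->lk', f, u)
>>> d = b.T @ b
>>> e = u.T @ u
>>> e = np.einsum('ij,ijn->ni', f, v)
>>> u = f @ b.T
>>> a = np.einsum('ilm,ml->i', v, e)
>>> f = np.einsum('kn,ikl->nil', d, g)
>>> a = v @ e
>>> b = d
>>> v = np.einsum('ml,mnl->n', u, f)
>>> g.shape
(3, 2, 3)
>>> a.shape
(2, 2, 2)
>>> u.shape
(2, 3)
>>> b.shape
(2, 2)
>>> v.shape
(3,)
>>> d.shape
(2, 2)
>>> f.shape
(2, 3, 3)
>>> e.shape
(5, 2)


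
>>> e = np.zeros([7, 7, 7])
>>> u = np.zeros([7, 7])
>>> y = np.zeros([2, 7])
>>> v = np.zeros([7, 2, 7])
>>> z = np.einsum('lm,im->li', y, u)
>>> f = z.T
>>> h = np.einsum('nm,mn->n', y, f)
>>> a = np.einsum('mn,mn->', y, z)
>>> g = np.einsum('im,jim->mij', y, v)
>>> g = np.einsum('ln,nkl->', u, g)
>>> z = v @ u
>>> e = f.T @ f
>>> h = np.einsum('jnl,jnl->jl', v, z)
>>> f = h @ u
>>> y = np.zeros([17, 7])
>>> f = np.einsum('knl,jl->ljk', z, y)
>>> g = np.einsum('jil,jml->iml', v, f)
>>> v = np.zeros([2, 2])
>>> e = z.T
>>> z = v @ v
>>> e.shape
(7, 2, 7)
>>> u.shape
(7, 7)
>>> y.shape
(17, 7)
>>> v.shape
(2, 2)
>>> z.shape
(2, 2)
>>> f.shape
(7, 17, 7)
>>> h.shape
(7, 7)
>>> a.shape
()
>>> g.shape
(2, 17, 7)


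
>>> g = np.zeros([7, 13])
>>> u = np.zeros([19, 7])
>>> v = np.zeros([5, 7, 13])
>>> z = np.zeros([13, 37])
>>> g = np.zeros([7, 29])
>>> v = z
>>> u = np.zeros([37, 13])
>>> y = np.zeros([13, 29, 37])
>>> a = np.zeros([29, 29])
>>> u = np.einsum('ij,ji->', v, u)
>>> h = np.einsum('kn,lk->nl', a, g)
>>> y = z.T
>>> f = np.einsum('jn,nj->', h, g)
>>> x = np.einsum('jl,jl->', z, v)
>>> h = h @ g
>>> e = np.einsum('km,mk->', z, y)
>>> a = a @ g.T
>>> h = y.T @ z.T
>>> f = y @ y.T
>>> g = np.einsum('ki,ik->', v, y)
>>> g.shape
()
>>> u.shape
()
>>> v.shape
(13, 37)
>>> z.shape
(13, 37)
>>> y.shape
(37, 13)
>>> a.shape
(29, 7)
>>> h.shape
(13, 13)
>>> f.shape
(37, 37)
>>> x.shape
()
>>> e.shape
()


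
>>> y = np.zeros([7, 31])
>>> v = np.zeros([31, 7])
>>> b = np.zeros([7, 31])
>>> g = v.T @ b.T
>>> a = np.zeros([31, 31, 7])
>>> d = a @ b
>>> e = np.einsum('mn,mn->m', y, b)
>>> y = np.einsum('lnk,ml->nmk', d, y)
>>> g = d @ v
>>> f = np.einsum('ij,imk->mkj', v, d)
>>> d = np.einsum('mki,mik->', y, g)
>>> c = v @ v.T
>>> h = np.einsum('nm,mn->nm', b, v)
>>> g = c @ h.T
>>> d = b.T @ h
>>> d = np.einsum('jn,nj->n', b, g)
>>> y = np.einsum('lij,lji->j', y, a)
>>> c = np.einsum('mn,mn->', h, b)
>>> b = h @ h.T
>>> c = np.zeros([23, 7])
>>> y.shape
(31,)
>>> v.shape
(31, 7)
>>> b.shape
(7, 7)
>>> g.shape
(31, 7)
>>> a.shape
(31, 31, 7)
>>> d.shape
(31,)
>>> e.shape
(7,)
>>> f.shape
(31, 31, 7)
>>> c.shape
(23, 7)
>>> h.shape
(7, 31)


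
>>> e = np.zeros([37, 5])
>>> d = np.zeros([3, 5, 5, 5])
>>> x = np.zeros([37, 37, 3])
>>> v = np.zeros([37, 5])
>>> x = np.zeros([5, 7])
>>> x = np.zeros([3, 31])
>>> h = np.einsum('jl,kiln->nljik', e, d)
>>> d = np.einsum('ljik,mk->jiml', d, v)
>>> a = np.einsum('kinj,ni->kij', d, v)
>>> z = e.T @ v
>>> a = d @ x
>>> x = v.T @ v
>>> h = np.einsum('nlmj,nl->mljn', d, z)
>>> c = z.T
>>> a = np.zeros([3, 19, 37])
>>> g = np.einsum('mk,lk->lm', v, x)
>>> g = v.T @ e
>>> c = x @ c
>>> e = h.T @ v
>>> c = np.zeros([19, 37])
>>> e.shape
(5, 3, 5, 5)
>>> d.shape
(5, 5, 37, 3)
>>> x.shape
(5, 5)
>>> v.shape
(37, 5)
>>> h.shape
(37, 5, 3, 5)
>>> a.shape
(3, 19, 37)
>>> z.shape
(5, 5)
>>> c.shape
(19, 37)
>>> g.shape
(5, 5)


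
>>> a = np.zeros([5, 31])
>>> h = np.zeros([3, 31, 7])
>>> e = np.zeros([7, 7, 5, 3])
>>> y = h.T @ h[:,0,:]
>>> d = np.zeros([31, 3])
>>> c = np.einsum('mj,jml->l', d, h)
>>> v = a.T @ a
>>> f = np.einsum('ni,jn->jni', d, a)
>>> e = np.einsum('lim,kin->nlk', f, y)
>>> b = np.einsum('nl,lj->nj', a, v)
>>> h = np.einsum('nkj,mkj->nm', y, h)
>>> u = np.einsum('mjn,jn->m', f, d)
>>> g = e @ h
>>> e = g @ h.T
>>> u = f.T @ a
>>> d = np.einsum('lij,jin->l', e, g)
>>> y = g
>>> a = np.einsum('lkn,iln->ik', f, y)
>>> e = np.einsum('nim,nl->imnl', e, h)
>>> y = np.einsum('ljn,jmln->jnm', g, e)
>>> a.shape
(7, 31)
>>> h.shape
(7, 3)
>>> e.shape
(5, 7, 7, 3)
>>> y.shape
(5, 3, 7)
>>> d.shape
(7,)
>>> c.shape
(7,)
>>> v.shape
(31, 31)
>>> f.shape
(5, 31, 3)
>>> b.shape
(5, 31)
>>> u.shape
(3, 31, 31)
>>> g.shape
(7, 5, 3)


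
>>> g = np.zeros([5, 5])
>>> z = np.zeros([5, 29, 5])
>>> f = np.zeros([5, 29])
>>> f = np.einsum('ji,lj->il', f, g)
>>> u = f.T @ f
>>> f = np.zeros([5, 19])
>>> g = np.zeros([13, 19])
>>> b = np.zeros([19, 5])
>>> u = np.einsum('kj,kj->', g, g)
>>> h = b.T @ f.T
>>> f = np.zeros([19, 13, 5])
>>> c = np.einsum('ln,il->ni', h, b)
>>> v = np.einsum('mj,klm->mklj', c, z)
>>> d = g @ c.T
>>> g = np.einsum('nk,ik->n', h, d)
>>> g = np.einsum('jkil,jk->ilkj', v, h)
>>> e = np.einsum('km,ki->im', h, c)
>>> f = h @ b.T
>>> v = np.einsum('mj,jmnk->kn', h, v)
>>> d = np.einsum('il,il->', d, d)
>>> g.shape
(29, 19, 5, 5)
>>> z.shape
(5, 29, 5)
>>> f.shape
(5, 19)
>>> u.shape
()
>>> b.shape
(19, 5)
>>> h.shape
(5, 5)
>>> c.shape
(5, 19)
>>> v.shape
(19, 29)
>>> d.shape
()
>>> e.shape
(19, 5)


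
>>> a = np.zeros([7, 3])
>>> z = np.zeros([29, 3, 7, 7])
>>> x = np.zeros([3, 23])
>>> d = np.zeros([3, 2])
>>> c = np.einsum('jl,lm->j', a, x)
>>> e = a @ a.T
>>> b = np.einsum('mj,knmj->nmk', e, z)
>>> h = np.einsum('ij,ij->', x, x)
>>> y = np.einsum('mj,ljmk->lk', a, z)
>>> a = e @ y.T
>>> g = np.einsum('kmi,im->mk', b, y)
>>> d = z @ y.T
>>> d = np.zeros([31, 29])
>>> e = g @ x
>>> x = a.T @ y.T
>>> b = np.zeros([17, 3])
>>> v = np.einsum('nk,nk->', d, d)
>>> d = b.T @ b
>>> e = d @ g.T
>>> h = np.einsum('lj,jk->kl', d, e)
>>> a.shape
(7, 29)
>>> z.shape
(29, 3, 7, 7)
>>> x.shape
(29, 29)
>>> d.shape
(3, 3)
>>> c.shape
(7,)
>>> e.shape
(3, 7)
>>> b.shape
(17, 3)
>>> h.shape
(7, 3)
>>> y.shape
(29, 7)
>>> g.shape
(7, 3)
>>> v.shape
()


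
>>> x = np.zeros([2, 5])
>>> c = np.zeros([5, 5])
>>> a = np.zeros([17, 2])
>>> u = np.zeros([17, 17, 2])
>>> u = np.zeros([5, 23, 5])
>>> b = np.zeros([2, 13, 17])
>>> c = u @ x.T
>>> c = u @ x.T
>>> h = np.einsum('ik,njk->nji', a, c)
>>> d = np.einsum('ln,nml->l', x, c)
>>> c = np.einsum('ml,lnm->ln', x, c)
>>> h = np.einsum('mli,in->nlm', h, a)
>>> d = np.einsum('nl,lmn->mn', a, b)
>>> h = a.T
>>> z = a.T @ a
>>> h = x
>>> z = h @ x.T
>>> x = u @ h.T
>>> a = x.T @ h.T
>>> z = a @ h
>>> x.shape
(5, 23, 2)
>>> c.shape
(5, 23)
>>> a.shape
(2, 23, 2)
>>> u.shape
(5, 23, 5)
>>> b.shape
(2, 13, 17)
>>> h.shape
(2, 5)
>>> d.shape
(13, 17)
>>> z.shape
(2, 23, 5)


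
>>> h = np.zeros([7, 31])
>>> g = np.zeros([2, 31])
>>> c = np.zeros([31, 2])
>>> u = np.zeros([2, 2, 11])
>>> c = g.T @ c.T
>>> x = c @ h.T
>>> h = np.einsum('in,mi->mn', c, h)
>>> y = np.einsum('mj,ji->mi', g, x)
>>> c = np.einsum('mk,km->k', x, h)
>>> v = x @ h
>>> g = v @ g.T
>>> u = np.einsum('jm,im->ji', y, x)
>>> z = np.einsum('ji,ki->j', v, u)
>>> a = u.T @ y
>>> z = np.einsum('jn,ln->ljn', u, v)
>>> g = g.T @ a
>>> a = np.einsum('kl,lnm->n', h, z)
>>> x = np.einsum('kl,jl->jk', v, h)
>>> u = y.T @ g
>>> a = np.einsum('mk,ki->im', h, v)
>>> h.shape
(7, 31)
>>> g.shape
(2, 7)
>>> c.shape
(7,)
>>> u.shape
(7, 7)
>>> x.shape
(7, 31)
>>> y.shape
(2, 7)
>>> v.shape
(31, 31)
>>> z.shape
(31, 2, 31)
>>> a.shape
(31, 7)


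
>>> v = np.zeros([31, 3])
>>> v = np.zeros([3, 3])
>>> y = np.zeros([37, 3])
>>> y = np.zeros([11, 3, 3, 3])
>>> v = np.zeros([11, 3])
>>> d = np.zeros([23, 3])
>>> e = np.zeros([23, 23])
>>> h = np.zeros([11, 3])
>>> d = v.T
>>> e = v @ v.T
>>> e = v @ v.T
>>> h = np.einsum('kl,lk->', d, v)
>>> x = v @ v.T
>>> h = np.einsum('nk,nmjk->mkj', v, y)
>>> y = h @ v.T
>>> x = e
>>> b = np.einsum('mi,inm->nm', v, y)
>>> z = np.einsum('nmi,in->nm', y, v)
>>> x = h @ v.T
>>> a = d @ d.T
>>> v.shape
(11, 3)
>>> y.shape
(3, 3, 11)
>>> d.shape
(3, 11)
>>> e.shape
(11, 11)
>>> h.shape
(3, 3, 3)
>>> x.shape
(3, 3, 11)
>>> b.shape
(3, 11)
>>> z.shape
(3, 3)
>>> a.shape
(3, 3)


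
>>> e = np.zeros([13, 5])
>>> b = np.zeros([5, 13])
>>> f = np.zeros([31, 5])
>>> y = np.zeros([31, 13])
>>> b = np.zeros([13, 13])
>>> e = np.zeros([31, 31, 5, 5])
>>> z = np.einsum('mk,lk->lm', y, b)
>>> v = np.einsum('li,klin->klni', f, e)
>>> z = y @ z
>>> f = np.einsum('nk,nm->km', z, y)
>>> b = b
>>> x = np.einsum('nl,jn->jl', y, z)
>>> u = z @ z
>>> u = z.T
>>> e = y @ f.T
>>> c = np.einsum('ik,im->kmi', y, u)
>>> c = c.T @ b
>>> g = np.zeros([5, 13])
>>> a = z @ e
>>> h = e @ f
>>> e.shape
(31, 31)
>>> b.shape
(13, 13)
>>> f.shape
(31, 13)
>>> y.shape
(31, 13)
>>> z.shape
(31, 31)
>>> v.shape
(31, 31, 5, 5)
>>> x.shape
(31, 13)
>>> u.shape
(31, 31)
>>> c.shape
(31, 31, 13)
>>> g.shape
(5, 13)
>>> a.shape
(31, 31)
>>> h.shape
(31, 13)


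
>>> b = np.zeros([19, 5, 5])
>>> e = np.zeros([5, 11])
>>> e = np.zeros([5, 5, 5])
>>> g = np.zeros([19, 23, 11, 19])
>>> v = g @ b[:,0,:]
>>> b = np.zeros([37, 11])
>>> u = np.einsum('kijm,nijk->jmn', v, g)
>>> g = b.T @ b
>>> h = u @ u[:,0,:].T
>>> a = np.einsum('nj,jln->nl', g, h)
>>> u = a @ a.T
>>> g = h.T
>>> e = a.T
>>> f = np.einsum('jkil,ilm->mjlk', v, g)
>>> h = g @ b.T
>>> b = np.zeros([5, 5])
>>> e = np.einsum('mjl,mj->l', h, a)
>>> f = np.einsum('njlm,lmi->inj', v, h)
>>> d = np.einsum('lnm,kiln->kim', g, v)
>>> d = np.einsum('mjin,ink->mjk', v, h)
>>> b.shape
(5, 5)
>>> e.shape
(37,)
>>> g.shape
(11, 5, 11)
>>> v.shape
(19, 23, 11, 5)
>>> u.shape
(11, 11)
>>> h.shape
(11, 5, 37)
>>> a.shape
(11, 5)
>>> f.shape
(37, 19, 23)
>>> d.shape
(19, 23, 37)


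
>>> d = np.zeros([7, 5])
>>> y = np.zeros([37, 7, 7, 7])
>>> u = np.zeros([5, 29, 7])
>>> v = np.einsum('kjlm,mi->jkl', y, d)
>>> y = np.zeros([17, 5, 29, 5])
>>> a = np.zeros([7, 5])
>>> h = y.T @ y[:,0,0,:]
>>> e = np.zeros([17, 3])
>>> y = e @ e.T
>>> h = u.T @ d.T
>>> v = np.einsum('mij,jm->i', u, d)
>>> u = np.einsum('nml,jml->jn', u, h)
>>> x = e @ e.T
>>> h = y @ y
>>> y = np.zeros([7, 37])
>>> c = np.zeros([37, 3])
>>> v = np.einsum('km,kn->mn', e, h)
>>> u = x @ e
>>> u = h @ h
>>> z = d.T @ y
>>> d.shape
(7, 5)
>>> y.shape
(7, 37)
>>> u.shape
(17, 17)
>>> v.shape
(3, 17)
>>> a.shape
(7, 5)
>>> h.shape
(17, 17)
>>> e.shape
(17, 3)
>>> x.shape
(17, 17)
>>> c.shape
(37, 3)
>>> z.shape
(5, 37)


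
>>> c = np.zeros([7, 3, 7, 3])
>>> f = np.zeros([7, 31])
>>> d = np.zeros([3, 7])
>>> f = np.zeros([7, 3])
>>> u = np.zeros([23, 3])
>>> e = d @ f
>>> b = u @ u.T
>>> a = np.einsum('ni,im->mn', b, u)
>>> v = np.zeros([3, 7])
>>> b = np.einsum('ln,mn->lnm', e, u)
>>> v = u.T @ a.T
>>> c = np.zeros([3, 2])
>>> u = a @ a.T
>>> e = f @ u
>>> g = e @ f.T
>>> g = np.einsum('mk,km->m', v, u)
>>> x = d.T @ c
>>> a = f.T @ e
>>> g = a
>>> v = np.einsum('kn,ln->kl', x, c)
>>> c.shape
(3, 2)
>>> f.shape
(7, 3)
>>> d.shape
(3, 7)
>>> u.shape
(3, 3)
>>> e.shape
(7, 3)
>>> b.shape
(3, 3, 23)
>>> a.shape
(3, 3)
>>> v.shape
(7, 3)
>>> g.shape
(3, 3)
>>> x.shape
(7, 2)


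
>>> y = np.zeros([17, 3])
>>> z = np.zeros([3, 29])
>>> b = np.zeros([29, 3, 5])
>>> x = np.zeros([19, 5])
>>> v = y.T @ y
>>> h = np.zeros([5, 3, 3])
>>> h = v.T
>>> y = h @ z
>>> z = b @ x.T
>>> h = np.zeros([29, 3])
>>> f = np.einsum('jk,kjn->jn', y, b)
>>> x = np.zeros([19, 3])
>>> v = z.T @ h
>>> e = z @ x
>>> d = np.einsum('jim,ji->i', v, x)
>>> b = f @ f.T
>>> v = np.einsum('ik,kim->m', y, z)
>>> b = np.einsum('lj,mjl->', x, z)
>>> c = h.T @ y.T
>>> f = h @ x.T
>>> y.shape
(3, 29)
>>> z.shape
(29, 3, 19)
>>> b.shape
()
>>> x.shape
(19, 3)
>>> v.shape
(19,)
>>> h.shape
(29, 3)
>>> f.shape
(29, 19)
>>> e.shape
(29, 3, 3)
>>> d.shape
(3,)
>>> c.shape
(3, 3)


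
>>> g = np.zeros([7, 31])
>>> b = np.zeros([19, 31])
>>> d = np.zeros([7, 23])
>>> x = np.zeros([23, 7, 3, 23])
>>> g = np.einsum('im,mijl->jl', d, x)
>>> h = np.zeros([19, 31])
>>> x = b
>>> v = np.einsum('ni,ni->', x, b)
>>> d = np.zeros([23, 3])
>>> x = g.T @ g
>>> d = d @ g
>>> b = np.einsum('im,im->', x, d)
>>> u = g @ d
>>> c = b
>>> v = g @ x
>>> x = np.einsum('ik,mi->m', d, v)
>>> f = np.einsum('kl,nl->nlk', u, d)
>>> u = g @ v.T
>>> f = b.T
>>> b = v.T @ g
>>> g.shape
(3, 23)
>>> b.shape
(23, 23)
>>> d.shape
(23, 23)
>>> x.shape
(3,)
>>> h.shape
(19, 31)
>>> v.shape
(3, 23)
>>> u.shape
(3, 3)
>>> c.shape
()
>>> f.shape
()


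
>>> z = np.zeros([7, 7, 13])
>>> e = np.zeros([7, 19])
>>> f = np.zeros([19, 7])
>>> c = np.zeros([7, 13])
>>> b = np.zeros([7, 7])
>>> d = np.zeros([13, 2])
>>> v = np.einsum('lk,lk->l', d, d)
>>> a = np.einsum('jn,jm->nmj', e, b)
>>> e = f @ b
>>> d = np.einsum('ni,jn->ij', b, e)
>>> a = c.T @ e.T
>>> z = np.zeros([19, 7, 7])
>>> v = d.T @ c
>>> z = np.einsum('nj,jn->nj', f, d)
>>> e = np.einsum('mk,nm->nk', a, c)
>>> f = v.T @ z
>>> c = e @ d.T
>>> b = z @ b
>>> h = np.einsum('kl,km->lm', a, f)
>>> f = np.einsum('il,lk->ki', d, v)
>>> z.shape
(19, 7)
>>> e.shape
(7, 19)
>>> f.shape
(13, 7)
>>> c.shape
(7, 7)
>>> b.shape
(19, 7)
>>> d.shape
(7, 19)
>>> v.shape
(19, 13)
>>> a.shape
(13, 19)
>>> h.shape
(19, 7)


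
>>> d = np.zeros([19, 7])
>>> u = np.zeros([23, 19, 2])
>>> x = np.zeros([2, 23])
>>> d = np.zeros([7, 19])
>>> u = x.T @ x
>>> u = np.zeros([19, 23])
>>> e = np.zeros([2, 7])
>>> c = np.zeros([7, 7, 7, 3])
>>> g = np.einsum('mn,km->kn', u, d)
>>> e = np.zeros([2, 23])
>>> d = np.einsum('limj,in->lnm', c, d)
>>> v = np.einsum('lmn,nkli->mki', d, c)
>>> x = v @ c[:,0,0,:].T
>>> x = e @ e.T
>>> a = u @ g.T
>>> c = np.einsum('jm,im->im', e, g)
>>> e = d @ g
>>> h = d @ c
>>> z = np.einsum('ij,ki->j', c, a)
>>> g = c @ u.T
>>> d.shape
(7, 19, 7)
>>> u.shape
(19, 23)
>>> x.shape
(2, 2)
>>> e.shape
(7, 19, 23)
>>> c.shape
(7, 23)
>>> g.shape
(7, 19)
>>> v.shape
(19, 7, 3)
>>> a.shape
(19, 7)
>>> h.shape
(7, 19, 23)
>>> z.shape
(23,)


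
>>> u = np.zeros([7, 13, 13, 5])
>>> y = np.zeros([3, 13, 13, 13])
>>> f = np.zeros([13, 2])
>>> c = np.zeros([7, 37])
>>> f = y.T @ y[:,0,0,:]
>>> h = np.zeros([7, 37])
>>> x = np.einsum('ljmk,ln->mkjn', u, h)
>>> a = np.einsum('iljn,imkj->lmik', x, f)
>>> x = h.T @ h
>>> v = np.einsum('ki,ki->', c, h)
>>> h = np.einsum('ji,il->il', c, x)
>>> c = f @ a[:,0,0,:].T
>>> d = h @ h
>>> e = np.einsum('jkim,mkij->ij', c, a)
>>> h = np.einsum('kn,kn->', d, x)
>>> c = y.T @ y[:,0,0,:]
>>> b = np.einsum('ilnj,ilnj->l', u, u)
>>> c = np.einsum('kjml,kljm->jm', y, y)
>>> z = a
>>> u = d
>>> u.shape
(37, 37)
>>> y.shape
(3, 13, 13, 13)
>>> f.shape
(13, 13, 13, 13)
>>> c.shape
(13, 13)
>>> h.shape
()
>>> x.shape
(37, 37)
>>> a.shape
(5, 13, 13, 13)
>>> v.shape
()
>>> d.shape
(37, 37)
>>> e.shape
(13, 13)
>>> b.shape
(13,)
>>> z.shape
(5, 13, 13, 13)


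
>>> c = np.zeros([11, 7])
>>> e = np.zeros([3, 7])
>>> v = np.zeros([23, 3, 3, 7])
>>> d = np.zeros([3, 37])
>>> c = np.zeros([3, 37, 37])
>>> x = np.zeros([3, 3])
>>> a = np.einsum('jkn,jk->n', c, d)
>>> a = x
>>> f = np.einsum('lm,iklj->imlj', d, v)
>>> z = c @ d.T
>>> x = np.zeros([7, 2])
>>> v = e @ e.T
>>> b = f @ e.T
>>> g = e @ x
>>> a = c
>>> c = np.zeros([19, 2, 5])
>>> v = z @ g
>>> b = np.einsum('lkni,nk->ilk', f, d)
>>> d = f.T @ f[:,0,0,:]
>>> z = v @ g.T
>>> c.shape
(19, 2, 5)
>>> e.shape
(3, 7)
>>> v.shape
(3, 37, 2)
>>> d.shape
(7, 3, 37, 7)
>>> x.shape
(7, 2)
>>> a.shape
(3, 37, 37)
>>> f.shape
(23, 37, 3, 7)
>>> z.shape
(3, 37, 3)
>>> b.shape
(7, 23, 37)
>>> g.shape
(3, 2)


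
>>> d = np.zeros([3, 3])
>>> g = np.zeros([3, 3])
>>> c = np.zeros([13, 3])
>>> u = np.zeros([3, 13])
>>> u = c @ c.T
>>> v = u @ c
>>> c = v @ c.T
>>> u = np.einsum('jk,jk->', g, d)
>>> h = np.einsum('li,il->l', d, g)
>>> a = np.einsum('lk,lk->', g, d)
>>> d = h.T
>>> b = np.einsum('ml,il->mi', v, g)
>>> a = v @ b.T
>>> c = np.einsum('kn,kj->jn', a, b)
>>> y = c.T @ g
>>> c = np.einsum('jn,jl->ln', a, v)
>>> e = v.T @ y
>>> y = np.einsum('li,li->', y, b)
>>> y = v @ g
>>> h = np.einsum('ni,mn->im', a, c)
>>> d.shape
(3,)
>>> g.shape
(3, 3)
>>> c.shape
(3, 13)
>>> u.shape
()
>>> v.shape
(13, 3)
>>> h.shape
(13, 3)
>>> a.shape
(13, 13)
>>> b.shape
(13, 3)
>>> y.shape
(13, 3)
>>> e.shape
(3, 3)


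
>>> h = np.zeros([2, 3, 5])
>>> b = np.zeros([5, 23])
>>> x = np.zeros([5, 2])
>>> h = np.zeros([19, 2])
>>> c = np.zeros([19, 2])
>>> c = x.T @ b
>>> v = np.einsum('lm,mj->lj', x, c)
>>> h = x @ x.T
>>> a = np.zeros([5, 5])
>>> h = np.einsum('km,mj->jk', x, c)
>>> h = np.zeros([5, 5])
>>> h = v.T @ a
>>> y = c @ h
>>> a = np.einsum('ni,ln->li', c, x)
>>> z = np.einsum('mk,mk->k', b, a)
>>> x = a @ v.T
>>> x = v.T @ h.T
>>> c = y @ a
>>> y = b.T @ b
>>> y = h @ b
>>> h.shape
(23, 5)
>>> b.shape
(5, 23)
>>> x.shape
(23, 23)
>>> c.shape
(2, 23)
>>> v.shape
(5, 23)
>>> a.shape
(5, 23)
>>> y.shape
(23, 23)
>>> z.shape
(23,)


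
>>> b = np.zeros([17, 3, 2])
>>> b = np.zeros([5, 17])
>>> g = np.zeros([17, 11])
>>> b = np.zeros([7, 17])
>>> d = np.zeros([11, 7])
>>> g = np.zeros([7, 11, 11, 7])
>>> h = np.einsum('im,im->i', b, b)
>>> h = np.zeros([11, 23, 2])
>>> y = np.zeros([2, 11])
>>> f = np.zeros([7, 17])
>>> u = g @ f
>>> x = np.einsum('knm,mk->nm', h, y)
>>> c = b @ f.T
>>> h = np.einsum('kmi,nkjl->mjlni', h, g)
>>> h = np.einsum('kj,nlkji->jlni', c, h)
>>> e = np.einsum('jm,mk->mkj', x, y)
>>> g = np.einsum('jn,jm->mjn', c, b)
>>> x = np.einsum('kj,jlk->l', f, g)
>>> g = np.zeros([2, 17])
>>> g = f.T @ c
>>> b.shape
(7, 17)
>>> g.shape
(17, 7)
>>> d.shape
(11, 7)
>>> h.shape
(7, 11, 23, 2)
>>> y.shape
(2, 11)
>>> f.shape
(7, 17)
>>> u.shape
(7, 11, 11, 17)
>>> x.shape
(7,)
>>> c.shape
(7, 7)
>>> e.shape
(2, 11, 23)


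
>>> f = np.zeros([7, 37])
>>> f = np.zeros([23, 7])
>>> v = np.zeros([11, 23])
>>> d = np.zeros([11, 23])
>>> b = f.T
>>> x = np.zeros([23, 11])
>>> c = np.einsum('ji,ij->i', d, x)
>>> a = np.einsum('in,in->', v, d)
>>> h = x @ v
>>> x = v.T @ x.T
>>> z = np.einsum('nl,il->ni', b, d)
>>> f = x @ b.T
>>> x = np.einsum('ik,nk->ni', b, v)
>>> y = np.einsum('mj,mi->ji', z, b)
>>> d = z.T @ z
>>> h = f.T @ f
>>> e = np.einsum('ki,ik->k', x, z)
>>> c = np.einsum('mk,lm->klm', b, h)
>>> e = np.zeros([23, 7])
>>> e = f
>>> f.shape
(23, 7)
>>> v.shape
(11, 23)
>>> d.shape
(11, 11)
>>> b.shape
(7, 23)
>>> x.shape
(11, 7)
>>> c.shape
(23, 7, 7)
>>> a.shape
()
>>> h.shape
(7, 7)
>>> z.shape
(7, 11)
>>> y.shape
(11, 23)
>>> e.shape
(23, 7)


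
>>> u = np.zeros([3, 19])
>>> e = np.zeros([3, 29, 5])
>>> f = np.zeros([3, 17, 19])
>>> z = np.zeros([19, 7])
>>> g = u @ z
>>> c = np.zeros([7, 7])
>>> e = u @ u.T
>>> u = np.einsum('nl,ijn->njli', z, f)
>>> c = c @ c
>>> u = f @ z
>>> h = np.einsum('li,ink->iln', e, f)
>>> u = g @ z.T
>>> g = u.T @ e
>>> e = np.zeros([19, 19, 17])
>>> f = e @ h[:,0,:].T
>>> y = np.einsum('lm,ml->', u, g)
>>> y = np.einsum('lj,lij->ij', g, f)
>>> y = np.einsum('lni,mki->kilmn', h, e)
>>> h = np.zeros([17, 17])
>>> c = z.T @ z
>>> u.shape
(3, 19)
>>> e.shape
(19, 19, 17)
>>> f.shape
(19, 19, 3)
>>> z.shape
(19, 7)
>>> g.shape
(19, 3)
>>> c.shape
(7, 7)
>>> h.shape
(17, 17)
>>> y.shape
(19, 17, 3, 19, 3)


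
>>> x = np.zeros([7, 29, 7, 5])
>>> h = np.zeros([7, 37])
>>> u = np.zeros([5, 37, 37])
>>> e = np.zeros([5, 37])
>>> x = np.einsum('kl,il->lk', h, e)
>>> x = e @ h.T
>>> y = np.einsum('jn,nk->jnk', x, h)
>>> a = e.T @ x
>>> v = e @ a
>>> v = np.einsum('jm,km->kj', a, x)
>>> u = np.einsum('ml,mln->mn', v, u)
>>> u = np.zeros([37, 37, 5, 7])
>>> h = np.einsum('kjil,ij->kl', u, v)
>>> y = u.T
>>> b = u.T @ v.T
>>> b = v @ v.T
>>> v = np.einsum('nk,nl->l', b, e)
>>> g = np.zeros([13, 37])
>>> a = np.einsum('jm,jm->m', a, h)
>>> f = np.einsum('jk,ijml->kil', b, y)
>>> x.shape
(5, 7)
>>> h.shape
(37, 7)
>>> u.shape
(37, 37, 5, 7)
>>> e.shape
(5, 37)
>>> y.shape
(7, 5, 37, 37)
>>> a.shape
(7,)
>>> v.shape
(37,)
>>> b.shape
(5, 5)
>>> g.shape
(13, 37)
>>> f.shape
(5, 7, 37)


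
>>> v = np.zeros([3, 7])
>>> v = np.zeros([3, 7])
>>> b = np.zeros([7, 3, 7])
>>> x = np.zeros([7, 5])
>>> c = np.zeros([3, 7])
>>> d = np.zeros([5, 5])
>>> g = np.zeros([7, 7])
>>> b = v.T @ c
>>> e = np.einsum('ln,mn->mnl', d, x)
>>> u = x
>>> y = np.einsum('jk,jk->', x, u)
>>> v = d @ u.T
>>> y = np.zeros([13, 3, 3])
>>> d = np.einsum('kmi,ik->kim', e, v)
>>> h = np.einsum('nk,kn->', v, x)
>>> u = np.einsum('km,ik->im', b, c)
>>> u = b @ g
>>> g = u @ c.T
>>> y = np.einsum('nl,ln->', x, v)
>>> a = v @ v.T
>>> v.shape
(5, 7)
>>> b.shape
(7, 7)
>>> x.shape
(7, 5)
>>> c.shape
(3, 7)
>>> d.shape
(7, 5, 5)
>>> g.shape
(7, 3)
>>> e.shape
(7, 5, 5)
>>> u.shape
(7, 7)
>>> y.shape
()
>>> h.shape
()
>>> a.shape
(5, 5)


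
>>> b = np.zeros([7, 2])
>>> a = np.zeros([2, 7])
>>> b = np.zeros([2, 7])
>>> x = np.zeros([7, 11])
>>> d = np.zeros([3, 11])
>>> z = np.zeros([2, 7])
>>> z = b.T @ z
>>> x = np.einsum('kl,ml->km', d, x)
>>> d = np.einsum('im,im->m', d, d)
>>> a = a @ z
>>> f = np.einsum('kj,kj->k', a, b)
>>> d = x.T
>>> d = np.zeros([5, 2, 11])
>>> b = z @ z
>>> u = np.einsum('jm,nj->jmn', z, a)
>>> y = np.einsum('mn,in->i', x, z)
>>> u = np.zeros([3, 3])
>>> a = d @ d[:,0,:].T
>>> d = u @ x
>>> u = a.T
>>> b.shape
(7, 7)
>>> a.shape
(5, 2, 5)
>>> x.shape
(3, 7)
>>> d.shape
(3, 7)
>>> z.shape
(7, 7)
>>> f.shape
(2,)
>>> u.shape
(5, 2, 5)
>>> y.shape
(7,)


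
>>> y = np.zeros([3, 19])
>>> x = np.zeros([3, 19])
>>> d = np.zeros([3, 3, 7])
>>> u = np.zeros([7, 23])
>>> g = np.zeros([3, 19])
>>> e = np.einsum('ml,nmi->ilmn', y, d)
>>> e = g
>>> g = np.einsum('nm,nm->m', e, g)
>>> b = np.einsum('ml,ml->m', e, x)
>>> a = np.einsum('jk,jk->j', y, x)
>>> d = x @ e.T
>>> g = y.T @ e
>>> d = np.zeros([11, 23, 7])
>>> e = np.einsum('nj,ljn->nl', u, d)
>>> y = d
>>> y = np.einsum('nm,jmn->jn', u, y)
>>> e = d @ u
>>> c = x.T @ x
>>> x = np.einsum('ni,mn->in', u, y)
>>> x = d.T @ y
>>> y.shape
(11, 7)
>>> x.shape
(7, 23, 7)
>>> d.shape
(11, 23, 7)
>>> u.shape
(7, 23)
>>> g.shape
(19, 19)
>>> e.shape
(11, 23, 23)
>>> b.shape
(3,)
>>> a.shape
(3,)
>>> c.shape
(19, 19)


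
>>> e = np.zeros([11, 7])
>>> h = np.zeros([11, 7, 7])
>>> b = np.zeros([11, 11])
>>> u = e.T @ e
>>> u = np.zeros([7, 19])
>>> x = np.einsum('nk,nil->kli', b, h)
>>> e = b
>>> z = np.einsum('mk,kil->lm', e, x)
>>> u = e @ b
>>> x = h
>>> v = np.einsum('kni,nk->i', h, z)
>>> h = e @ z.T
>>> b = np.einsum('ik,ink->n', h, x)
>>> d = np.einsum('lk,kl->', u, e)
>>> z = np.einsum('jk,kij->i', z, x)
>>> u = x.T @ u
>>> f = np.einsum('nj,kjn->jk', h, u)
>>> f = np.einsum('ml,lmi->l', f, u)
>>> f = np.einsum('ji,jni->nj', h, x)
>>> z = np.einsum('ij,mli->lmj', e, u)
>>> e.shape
(11, 11)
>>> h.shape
(11, 7)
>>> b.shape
(7,)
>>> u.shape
(7, 7, 11)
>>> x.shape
(11, 7, 7)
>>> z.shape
(7, 7, 11)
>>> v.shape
(7,)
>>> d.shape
()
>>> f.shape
(7, 11)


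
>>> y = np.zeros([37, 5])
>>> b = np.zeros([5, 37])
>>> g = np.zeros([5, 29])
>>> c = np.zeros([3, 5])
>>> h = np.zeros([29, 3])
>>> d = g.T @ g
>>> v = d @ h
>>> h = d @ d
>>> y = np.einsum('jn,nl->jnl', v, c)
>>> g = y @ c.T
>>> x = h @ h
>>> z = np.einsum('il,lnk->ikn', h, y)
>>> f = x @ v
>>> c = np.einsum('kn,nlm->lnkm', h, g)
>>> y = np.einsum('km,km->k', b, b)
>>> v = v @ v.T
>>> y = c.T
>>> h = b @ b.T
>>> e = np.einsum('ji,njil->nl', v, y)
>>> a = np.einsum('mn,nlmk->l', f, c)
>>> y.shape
(3, 29, 29, 3)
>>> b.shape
(5, 37)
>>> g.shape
(29, 3, 3)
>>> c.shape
(3, 29, 29, 3)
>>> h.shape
(5, 5)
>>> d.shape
(29, 29)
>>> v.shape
(29, 29)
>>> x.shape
(29, 29)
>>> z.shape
(29, 5, 3)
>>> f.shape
(29, 3)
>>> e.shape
(3, 3)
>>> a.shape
(29,)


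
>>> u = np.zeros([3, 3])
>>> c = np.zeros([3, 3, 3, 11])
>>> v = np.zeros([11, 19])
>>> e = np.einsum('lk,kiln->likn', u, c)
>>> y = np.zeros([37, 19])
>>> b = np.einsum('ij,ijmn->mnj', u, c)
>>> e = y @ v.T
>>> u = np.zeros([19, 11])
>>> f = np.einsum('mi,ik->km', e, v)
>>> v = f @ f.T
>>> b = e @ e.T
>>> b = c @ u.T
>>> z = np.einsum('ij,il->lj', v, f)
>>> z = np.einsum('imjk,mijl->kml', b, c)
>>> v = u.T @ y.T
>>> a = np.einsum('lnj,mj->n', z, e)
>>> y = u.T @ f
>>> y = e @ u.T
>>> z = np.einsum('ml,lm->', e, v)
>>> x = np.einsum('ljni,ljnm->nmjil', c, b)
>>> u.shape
(19, 11)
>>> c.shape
(3, 3, 3, 11)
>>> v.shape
(11, 37)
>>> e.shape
(37, 11)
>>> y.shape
(37, 19)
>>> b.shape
(3, 3, 3, 19)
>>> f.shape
(19, 37)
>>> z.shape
()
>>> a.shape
(3,)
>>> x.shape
(3, 19, 3, 11, 3)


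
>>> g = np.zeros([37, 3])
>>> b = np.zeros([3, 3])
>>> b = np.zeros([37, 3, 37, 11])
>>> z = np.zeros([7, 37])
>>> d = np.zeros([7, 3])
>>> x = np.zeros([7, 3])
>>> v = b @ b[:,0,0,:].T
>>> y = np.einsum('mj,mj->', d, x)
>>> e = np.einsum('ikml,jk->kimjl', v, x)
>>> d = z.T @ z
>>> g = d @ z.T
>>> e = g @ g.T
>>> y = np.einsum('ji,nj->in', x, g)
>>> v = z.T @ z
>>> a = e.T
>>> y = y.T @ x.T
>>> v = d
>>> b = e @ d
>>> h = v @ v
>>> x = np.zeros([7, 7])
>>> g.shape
(37, 7)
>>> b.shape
(37, 37)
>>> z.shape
(7, 37)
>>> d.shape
(37, 37)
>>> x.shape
(7, 7)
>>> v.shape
(37, 37)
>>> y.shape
(37, 7)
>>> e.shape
(37, 37)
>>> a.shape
(37, 37)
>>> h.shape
(37, 37)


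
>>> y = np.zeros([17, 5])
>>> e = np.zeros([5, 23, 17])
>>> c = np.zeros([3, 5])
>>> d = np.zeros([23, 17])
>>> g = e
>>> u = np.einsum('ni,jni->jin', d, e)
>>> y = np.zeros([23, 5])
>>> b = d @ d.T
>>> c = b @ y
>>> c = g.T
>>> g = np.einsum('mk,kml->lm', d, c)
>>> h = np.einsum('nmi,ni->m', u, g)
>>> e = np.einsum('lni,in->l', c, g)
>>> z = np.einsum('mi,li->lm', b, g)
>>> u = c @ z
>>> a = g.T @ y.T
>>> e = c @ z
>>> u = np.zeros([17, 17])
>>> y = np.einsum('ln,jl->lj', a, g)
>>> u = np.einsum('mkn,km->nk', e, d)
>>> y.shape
(23, 5)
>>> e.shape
(17, 23, 23)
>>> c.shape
(17, 23, 5)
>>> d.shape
(23, 17)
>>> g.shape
(5, 23)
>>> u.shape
(23, 23)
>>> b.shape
(23, 23)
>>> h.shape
(17,)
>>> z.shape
(5, 23)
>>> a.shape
(23, 23)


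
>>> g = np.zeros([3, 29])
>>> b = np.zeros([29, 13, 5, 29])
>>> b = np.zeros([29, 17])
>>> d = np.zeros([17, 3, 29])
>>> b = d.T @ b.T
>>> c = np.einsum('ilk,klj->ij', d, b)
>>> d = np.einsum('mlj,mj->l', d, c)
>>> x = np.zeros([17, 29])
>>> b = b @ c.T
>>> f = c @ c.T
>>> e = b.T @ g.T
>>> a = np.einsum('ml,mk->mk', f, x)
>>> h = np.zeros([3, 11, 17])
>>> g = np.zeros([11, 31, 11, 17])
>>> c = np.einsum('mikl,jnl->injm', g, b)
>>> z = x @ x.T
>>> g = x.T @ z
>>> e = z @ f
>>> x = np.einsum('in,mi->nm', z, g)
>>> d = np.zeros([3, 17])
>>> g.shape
(29, 17)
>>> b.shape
(29, 3, 17)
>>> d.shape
(3, 17)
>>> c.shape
(31, 3, 29, 11)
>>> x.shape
(17, 29)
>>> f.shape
(17, 17)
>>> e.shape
(17, 17)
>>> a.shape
(17, 29)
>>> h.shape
(3, 11, 17)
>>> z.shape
(17, 17)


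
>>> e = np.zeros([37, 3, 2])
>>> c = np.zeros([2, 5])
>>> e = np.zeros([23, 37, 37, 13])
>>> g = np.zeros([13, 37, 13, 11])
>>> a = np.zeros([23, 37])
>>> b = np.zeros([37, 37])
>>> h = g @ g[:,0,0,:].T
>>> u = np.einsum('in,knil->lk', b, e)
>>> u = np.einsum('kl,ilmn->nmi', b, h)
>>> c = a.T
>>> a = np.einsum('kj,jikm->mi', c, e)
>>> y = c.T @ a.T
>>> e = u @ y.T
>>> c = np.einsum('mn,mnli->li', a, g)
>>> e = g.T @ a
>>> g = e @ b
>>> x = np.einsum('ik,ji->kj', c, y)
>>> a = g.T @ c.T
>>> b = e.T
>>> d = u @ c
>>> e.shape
(11, 13, 37, 37)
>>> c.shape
(13, 11)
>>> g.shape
(11, 13, 37, 37)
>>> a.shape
(37, 37, 13, 13)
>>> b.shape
(37, 37, 13, 11)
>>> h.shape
(13, 37, 13, 13)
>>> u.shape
(13, 13, 13)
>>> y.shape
(23, 13)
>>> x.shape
(11, 23)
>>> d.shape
(13, 13, 11)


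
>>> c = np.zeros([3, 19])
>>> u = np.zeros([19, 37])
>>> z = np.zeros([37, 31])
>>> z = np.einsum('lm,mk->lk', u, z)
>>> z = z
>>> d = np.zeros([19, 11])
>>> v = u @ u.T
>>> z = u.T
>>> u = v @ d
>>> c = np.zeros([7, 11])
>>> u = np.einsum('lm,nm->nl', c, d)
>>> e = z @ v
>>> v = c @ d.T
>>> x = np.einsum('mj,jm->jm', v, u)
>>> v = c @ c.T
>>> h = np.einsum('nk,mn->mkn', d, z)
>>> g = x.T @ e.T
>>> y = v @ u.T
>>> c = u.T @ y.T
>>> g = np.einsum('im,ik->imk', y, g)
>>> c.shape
(7, 7)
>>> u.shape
(19, 7)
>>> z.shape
(37, 19)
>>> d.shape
(19, 11)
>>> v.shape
(7, 7)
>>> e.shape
(37, 19)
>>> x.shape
(19, 7)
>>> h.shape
(37, 11, 19)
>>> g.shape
(7, 19, 37)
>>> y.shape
(7, 19)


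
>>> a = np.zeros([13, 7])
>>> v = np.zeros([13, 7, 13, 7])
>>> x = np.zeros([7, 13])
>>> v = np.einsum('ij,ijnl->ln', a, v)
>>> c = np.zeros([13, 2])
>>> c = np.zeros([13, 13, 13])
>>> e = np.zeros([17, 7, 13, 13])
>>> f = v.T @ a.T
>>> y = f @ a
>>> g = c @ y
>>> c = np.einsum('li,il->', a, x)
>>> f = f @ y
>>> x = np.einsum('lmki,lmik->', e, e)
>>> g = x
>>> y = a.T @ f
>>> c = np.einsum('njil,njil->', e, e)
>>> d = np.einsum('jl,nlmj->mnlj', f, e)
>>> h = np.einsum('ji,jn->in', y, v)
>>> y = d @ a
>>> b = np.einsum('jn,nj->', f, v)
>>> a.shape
(13, 7)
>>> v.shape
(7, 13)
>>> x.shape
()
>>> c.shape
()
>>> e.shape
(17, 7, 13, 13)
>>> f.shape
(13, 7)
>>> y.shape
(13, 17, 7, 7)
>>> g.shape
()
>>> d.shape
(13, 17, 7, 13)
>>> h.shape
(7, 13)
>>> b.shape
()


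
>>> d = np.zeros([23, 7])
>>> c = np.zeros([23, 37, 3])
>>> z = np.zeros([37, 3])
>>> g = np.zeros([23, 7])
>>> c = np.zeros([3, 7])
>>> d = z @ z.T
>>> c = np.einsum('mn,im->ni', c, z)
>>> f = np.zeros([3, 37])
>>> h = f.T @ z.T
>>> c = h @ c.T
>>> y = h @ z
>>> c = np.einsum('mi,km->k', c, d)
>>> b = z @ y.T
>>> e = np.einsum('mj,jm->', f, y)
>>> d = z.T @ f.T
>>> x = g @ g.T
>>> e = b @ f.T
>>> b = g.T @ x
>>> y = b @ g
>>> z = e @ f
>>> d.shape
(3, 3)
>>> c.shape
(37,)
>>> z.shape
(37, 37)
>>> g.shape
(23, 7)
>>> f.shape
(3, 37)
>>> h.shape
(37, 37)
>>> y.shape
(7, 7)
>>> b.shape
(7, 23)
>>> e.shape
(37, 3)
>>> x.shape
(23, 23)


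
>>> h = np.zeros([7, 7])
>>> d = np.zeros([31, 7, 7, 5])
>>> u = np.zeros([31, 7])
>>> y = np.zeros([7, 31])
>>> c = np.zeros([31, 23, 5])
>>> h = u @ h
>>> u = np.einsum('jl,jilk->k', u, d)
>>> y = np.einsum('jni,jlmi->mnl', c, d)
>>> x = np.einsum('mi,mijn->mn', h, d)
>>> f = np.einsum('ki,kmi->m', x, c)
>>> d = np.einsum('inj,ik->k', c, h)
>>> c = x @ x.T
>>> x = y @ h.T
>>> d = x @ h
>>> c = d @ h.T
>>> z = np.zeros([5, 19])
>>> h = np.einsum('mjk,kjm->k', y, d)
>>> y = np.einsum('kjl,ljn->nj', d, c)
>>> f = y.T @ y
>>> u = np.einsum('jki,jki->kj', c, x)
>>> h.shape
(7,)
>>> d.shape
(7, 23, 7)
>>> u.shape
(23, 7)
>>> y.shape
(31, 23)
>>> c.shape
(7, 23, 31)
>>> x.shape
(7, 23, 31)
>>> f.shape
(23, 23)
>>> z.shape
(5, 19)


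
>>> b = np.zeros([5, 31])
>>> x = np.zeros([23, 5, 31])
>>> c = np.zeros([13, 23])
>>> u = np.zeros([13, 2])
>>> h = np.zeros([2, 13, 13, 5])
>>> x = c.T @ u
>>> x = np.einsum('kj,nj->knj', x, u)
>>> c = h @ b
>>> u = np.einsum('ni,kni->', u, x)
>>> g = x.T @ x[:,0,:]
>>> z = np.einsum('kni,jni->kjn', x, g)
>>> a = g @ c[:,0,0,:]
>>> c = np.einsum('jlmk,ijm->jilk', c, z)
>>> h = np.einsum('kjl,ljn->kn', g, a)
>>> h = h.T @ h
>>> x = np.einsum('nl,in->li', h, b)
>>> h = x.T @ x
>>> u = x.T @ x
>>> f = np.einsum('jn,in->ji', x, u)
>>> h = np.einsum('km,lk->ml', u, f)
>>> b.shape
(5, 31)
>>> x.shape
(31, 5)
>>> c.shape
(2, 23, 13, 31)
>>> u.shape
(5, 5)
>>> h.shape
(5, 31)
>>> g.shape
(2, 13, 2)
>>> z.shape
(23, 2, 13)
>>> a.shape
(2, 13, 31)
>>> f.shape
(31, 5)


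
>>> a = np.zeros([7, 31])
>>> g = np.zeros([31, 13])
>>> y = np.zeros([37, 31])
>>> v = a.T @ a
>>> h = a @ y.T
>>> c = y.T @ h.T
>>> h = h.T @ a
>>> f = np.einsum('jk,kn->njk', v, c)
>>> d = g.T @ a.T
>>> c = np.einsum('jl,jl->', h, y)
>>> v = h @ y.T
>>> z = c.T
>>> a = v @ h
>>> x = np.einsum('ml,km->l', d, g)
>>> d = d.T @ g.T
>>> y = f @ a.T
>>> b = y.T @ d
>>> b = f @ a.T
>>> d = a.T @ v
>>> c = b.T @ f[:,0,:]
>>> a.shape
(37, 31)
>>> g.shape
(31, 13)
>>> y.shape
(7, 31, 37)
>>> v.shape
(37, 37)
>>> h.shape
(37, 31)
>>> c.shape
(37, 31, 31)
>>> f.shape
(7, 31, 31)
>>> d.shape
(31, 37)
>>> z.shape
()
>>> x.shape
(7,)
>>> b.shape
(7, 31, 37)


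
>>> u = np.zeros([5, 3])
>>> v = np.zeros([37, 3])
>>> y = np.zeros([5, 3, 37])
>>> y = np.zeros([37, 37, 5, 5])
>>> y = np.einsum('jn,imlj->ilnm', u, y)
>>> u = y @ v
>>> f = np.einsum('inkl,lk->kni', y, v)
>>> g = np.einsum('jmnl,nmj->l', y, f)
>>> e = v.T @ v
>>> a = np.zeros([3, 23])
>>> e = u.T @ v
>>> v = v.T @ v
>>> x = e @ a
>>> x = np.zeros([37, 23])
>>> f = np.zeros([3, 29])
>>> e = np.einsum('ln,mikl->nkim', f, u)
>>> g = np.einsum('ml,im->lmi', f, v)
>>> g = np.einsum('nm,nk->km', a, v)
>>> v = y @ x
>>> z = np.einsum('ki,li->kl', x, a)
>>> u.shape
(37, 5, 3, 3)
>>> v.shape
(37, 5, 3, 23)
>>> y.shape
(37, 5, 3, 37)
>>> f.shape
(3, 29)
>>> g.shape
(3, 23)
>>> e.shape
(29, 3, 5, 37)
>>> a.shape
(3, 23)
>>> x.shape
(37, 23)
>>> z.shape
(37, 3)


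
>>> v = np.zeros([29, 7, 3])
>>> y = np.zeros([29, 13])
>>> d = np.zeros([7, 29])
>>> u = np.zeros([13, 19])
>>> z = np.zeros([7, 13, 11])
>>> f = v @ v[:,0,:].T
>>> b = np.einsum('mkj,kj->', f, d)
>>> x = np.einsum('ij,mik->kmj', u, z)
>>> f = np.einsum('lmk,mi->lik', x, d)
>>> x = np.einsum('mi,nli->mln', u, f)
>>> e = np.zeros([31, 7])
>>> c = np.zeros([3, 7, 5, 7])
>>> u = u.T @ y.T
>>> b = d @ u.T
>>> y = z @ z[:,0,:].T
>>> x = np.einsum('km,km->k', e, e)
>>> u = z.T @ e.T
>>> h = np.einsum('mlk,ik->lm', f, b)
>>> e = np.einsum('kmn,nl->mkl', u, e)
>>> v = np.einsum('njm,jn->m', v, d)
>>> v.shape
(3,)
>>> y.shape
(7, 13, 7)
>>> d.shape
(7, 29)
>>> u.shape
(11, 13, 31)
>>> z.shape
(7, 13, 11)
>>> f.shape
(11, 29, 19)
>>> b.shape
(7, 19)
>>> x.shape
(31,)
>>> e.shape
(13, 11, 7)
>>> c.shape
(3, 7, 5, 7)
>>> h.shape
(29, 11)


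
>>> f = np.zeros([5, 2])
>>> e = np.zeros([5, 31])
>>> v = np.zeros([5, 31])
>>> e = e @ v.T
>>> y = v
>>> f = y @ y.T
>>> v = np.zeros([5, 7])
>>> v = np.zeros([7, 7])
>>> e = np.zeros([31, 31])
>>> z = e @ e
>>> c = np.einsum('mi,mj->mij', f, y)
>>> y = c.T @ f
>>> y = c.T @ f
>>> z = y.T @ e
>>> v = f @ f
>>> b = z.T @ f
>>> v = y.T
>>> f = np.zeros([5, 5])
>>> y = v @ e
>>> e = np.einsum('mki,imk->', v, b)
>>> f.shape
(5, 5)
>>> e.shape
()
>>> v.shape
(5, 5, 31)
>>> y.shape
(5, 5, 31)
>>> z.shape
(5, 5, 31)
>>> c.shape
(5, 5, 31)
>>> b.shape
(31, 5, 5)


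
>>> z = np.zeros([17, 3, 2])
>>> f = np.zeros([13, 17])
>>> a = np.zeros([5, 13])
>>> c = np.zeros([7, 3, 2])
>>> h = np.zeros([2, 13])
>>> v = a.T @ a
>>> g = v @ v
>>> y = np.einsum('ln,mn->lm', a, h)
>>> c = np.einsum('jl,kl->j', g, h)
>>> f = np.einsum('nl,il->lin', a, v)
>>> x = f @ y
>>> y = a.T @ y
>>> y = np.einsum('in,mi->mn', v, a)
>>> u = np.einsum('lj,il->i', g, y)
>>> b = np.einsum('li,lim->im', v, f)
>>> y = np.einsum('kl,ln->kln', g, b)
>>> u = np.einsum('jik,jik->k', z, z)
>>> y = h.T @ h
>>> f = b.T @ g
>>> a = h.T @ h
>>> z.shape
(17, 3, 2)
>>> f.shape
(5, 13)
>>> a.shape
(13, 13)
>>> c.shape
(13,)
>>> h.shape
(2, 13)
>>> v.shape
(13, 13)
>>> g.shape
(13, 13)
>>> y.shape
(13, 13)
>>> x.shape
(13, 13, 2)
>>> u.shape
(2,)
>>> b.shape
(13, 5)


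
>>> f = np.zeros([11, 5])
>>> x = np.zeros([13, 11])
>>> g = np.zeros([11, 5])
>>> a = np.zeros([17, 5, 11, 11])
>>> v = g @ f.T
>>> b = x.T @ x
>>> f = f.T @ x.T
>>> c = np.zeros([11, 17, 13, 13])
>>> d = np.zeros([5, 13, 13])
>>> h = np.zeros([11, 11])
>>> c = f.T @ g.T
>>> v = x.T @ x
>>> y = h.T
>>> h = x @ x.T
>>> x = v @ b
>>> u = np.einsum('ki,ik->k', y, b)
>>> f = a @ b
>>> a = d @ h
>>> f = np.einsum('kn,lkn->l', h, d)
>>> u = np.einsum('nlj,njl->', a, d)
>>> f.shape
(5,)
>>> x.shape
(11, 11)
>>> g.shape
(11, 5)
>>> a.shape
(5, 13, 13)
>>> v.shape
(11, 11)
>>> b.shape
(11, 11)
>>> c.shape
(13, 11)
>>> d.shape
(5, 13, 13)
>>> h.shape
(13, 13)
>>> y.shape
(11, 11)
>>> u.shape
()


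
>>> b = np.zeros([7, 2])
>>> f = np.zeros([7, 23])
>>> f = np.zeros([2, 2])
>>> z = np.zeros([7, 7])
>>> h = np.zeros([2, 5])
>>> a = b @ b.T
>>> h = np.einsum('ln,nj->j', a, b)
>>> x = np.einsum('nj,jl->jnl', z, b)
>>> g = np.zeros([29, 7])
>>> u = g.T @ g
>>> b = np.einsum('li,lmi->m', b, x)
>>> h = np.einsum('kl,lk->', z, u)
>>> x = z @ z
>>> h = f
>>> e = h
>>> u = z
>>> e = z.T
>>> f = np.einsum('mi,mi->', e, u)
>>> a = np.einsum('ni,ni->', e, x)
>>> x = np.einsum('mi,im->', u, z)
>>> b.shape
(7,)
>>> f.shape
()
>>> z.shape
(7, 7)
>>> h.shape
(2, 2)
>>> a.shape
()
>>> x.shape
()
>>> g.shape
(29, 7)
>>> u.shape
(7, 7)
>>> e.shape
(7, 7)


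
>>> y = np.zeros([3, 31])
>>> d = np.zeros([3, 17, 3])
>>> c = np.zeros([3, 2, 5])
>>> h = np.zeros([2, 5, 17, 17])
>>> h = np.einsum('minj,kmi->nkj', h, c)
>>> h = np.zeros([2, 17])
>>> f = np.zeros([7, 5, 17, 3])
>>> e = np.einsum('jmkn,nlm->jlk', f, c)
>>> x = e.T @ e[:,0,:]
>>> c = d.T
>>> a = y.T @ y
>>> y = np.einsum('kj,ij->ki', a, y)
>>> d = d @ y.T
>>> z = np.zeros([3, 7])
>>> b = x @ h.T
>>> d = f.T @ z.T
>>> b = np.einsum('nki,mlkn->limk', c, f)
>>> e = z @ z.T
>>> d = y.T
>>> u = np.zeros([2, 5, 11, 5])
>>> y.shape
(31, 3)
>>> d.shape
(3, 31)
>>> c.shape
(3, 17, 3)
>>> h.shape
(2, 17)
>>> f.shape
(7, 5, 17, 3)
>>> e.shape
(3, 3)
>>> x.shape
(17, 2, 17)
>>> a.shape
(31, 31)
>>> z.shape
(3, 7)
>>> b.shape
(5, 3, 7, 17)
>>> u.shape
(2, 5, 11, 5)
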